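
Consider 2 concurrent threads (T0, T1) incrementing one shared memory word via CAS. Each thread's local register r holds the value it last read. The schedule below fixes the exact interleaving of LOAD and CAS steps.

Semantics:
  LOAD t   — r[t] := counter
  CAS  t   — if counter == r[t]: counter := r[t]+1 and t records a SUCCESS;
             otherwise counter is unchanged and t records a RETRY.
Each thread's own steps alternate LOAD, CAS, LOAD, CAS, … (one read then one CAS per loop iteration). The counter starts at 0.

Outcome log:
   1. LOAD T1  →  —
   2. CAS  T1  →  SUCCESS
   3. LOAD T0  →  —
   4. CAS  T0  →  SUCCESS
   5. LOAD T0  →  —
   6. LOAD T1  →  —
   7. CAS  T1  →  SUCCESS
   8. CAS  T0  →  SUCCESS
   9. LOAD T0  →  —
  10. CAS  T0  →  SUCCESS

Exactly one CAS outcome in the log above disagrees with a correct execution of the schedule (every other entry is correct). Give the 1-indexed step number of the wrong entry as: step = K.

Re-executing:
step 1: T1 LOAD ⇒ load; ctr=0 reg=0
step 2: T1 CAS ⇒ ok; ctr=1 reg=0
step 3: T0 LOAD ⇒ load; ctr=1 reg=1
step 4: T0 CAS ⇒ ok; ctr=2 reg=1
step 5: T0 LOAD ⇒ load; ctr=2 reg=2
step 6: T1 LOAD ⇒ load; ctr=2 reg=2
step 7: T1 CAS ⇒ ok; ctr=3 reg=2
step 8: T0 CAS ⇒ retry; ctr=3 reg=2
step 9: T0 LOAD ⇒ load; ctr=3 reg=3
step 10: T0 CAS ⇒ ok; ctr=4 reg=3
Log disagrees first at step 8.

step = 8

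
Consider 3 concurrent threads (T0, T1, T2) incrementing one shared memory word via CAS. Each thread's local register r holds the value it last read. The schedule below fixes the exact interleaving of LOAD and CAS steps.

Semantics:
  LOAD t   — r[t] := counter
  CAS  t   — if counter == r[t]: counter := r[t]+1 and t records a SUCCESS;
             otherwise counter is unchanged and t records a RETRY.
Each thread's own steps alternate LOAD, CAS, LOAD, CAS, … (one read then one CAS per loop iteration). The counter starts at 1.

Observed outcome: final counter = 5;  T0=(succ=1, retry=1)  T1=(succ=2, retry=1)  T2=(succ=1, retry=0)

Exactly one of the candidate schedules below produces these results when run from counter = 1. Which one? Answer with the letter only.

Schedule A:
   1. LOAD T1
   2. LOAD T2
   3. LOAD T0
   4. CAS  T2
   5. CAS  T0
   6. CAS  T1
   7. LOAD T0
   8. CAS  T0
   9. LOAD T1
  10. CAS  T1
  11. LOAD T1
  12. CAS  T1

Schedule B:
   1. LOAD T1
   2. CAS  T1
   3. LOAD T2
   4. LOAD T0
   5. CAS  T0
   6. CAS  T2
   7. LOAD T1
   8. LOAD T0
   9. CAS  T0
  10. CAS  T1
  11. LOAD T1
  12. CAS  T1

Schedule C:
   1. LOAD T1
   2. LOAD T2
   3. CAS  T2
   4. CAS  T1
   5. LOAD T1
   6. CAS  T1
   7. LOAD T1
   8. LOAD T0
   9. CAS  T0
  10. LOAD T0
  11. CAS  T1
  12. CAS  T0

Tracing schedule A:
step 1: T1 LOAD ⇒ load; ctr=1 reg=1
step 2: T2 LOAD ⇒ load; ctr=1 reg=1
step 3: T0 LOAD ⇒ load; ctr=1 reg=1
step 4: T2 CAS ⇒ ok; ctr=2 reg=1
step 5: T0 CAS ⇒ retry; ctr=2 reg=1
step 6: T1 CAS ⇒ retry; ctr=2 reg=1
step 7: T0 LOAD ⇒ load; ctr=2 reg=2
step 8: T0 CAS ⇒ ok; ctr=3 reg=2
step 9: T1 LOAD ⇒ load; ctr=3 reg=3
step 10: T1 CAS ⇒ ok; ctr=4 reg=3
step 11: T1 LOAD ⇒ load; ctr=4 reg=4
step 12: T1 CAS ⇒ ok; ctr=5 reg=4

A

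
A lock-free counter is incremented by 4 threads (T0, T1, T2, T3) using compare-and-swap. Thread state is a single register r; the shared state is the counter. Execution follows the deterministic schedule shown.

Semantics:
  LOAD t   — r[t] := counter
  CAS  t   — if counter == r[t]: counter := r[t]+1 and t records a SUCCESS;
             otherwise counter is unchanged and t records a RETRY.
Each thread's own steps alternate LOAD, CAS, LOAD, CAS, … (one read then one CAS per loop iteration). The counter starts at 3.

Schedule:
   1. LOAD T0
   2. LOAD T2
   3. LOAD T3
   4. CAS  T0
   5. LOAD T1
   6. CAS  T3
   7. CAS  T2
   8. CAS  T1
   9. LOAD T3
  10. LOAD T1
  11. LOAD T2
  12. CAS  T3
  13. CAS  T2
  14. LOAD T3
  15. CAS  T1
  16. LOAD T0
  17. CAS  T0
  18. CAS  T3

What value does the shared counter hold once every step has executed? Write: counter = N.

counter = 7

T0 LOAD — after: cnt=3, r=3 — load
T2 LOAD — after: cnt=3, r=3 — load
T3 LOAD — after: cnt=3, r=3 — load
T0 CAS — after: cnt=4, r=3 — ok
T1 LOAD — after: cnt=4, r=4 — load
T3 CAS — after: cnt=4, r=3 — retry
T2 CAS — after: cnt=4, r=3 — retry
T1 CAS — after: cnt=5, r=4 — ok
T3 LOAD — after: cnt=5, r=5 — load
T1 LOAD — after: cnt=5, r=5 — load
T2 LOAD — after: cnt=5, r=5 — load
T3 CAS — after: cnt=6, r=5 — ok
T2 CAS — after: cnt=6, r=5 — retry
T3 LOAD — after: cnt=6, r=6 — load
T1 CAS — after: cnt=6, r=5 — retry
T0 LOAD — after: cnt=6, r=6 — load
T0 CAS — after: cnt=7, r=6 — ok
T3 CAS — after: cnt=7, r=6 — retry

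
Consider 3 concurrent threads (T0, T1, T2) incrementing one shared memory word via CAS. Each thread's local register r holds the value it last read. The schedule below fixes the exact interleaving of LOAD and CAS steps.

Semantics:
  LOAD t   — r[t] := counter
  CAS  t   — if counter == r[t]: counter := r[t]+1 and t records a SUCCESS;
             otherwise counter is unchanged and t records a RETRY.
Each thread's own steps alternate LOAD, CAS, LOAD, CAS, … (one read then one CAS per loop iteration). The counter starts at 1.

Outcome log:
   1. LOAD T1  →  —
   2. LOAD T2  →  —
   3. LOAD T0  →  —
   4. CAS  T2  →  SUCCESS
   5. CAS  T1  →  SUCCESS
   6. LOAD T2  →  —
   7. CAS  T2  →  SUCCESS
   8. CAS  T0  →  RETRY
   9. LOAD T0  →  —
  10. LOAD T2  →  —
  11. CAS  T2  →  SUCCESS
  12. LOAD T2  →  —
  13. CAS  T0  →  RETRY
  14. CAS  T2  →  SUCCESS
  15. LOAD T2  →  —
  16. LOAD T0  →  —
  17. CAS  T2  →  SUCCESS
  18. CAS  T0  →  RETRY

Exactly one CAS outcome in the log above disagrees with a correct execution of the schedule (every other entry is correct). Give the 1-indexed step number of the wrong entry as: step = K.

step = 5

Reference trace:
1. LOAD T1 → mem=1 r[T1]=1 [LOAD]
2. LOAD T2 → mem=1 r[T2]=1 [LOAD]
3. LOAD T0 → mem=1 r[T0]=1 [LOAD]
4. CAS T2 → mem=2 r[T2]=1 [OK]
5. CAS T1 → mem=2 r[T1]=1 [RETRY]
6. LOAD T2 → mem=2 r[T2]=2 [LOAD]
7. CAS T2 → mem=3 r[T2]=2 [OK]
8. CAS T0 → mem=3 r[T0]=1 [RETRY]
9. LOAD T0 → mem=3 r[T0]=3 [LOAD]
10. LOAD T2 → mem=3 r[T2]=3 [LOAD]
11. CAS T2 → mem=4 r[T2]=3 [OK]
12. LOAD T2 → mem=4 r[T2]=4 [LOAD]
13. CAS T0 → mem=4 r[T0]=3 [RETRY]
14. CAS T2 → mem=5 r[T2]=4 [OK]
15. LOAD T2 → mem=5 r[T2]=5 [LOAD]
16. LOAD T0 → mem=5 r[T0]=5 [LOAD]
17. CAS T2 → mem=6 r[T2]=5 [OK]
18. CAS T0 → mem=6 r[T0]=5 [RETRY]
Flip is step 5.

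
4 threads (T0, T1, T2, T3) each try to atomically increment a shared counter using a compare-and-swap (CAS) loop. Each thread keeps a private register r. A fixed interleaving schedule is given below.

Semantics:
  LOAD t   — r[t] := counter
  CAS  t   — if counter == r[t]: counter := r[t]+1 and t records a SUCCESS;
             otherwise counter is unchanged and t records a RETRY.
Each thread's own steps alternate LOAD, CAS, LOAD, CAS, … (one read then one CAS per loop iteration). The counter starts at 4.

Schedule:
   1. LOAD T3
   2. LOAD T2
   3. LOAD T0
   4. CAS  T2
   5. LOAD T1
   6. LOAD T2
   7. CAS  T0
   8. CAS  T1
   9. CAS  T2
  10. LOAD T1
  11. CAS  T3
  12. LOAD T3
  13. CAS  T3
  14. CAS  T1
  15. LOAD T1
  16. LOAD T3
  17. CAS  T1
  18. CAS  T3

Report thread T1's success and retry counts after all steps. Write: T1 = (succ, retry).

[1] T3.load  rd  (counter 4, T3.r 4)
[2] T2.load  rd  (counter 4, T2.r 4)
[3] T0.load  rd  (counter 4, T0.r 4)
[4] T2.cas  hit  (counter 5, T2.r 4)
[5] T1.load  rd  (counter 5, T1.r 5)
[6] T2.load  rd  (counter 5, T2.r 5)
[7] T0.cas  miss  (counter 5, T0.r 4)
[8] T1.cas  hit  (counter 6, T1.r 5)
[9] T2.cas  miss  (counter 6, T2.r 5)
[10] T1.load  rd  (counter 6, T1.r 6)
[11] T3.cas  miss  (counter 6, T3.r 4)
[12] T3.load  rd  (counter 6, T3.r 6)
[13] T3.cas  hit  (counter 7, T3.r 6)
[14] T1.cas  miss  (counter 7, T1.r 6)
[15] T1.load  rd  (counter 7, T1.r 7)
[16] T3.load  rd  (counter 7, T3.r 7)
[17] T1.cas  hit  (counter 8, T1.r 7)
[18] T3.cas  miss  (counter 8, T3.r 7)

T1 = (2, 1)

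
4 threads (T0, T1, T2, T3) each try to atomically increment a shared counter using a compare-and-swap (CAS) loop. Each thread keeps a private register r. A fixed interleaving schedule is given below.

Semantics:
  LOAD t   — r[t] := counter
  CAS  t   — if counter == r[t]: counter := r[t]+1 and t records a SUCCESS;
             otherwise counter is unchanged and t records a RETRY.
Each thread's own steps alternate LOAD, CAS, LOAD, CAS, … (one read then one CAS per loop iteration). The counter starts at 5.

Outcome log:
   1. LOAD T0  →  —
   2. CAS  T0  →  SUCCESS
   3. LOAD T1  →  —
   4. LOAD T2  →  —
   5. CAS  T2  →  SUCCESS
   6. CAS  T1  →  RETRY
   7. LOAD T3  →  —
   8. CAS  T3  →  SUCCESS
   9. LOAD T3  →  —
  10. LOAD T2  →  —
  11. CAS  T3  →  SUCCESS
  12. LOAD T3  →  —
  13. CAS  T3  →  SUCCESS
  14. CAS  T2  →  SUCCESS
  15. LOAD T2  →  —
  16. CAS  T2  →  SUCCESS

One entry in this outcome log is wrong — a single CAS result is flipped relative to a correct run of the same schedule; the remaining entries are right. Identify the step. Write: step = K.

step = 14

Correct run:
step 1: T0 LOAD ⇒ load; ctr=5 reg=5
step 2: T0 CAS ⇒ ok; ctr=6 reg=5
step 3: T1 LOAD ⇒ load; ctr=6 reg=6
step 4: T2 LOAD ⇒ load; ctr=6 reg=6
step 5: T2 CAS ⇒ ok; ctr=7 reg=6
step 6: T1 CAS ⇒ retry; ctr=7 reg=6
step 7: T3 LOAD ⇒ load; ctr=7 reg=7
step 8: T3 CAS ⇒ ok; ctr=8 reg=7
step 9: T3 LOAD ⇒ load; ctr=8 reg=8
step 10: T2 LOAD ⇒ load; ctr=8 reg=8
step 11: T3 CAS ⇒ ok; ctr=9 reg=8
step 12: T3 LOAD ⇒ load; ctr=9 reg=9
step 13: T3 CAS ⇒ ok; ctr=10 reg=9
step 14: T2 CAS ⇒ retry; ctr=10 reg=8
step 15: T2 LOAD ⇒ load; ctr=10 reg=10
step 16: T2 CAS ⇒ ok; ctr=11 reg=10
Mismatch at 14.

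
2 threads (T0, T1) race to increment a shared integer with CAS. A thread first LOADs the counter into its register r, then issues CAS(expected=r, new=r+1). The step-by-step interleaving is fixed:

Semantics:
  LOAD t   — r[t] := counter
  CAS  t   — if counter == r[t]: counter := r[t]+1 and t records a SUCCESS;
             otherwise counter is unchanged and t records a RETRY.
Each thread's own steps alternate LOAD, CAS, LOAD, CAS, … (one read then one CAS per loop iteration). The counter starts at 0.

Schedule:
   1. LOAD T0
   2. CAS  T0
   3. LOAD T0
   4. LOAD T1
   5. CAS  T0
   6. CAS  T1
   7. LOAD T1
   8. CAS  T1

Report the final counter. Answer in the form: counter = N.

counter = 3

T0 LOAD — after: cnt=0, r=0 — load
T0 CAS — after: cnt=1, r=0 — ok
T0 LOAD — after: cnt=1, r=1 — load
T1 LOAD — after: cnt=1, r=1 — load
T0 CAS — after: cnt=2, r=1 — ok
T1 CAS — after: cnt=2, r=1 — retry
T1 LOAD — after: cnt=2, r=2 — load
T1 CAS — after: cnt=3, r=2 — ok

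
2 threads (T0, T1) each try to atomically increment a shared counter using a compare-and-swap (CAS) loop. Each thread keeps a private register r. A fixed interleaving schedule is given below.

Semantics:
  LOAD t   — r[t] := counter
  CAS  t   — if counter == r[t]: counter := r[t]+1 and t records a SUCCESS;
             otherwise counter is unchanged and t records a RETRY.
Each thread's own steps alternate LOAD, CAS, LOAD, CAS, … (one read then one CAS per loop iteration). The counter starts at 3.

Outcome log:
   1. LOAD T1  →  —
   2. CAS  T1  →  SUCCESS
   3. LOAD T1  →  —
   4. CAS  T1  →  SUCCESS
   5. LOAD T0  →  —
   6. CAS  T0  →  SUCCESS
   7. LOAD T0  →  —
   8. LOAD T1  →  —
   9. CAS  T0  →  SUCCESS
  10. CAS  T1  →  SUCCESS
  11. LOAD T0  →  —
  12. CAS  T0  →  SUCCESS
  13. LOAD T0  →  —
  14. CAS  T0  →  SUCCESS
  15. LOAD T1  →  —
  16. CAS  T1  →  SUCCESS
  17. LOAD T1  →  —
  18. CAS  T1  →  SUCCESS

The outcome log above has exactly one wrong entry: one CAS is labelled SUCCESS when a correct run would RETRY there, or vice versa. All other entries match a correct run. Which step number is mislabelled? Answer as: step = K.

Correct run:
T1 LOAD — after: cnt=3, r=3 — load
T1 CAS — after: cnt=4, r=3 — ok
T1 LOAD — after: cnt=4, r=4 — load
T1 CAS — after: cnt=5, r=4 — ok
T0 LOAD — after: cnt=5, r=5 — load
T0 CAS — after: cnt=6, r=5 — ok
T0 LOAD — after: cnt=6, r=6 — load
T1 LOAD — after: cnt=6, r=6 — load
T0 CAS — after: cnt=7, r=6 — ok
T1 CAS — after: cnt=7, r=6 — retry
T0 LOAD — after: cnt=7, r=7 — load
T0 CAS — after: cnt=8, r=7 — ok
T0 LOAD — after: cnt=8, r=8 — load
T0 CAS — after: cnt=9, r=8 — ok
T1 LOAD — after: cnt=9, r=9 — load
T1 CAS — after: cnt=10, r=9 — ok
T1 LOAD — after: cnt=10, r=10 — load
T1 CAS — after: cnt=11, r=10 — ok
Flip is step 10.

step = 10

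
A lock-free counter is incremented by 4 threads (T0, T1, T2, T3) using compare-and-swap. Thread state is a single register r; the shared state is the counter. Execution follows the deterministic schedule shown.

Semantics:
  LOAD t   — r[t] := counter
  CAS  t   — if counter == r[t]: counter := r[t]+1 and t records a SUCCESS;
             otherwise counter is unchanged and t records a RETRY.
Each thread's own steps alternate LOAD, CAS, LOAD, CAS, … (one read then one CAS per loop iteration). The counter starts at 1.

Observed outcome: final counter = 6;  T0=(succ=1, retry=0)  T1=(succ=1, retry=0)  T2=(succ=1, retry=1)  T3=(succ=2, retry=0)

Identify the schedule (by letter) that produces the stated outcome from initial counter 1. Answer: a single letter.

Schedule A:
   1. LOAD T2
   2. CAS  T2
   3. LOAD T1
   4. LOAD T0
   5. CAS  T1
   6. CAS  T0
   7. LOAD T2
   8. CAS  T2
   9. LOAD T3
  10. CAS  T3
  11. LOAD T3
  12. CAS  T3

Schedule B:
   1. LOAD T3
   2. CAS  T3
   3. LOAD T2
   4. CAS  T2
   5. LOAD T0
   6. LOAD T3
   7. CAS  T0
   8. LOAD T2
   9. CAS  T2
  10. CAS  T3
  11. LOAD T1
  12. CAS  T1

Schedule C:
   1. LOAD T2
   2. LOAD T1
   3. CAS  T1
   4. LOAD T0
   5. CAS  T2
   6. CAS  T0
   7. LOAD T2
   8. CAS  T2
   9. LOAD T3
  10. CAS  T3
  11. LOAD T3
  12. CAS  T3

C

Tracing schedule C:
step 1: T2 LOAD ⇒ load; ctr=1 reg=1
step 2: T1 LOAD ⇒ load; ctr=1 reg=1
step 3: T1 CAS ⇒ ok; ctr=2 reg=1
step 4: T0 LOAD ⇒ load; ctr=2 reg=2
step 5: T2 CAS ⇒ retry; ctr=2 reg=1
step 6: T0 CAS ⇒ ok; ctr=3 reg=2
step 7: T2 LOAD ⇒ load; ctr=3 reg=3
step 8: T2 CAS ⇒ ok; ctr=4 reg=3
step 9: T3 LOAD ⇒ load; ctr=4 reg=4
step 10: T3 CAS ⇒ ok; ctr=5 reg=4
step 11: T3 LOAD ⇒ load; ctr=5 reg=5
step 12: T3 CAS ⇒ ok; ctr=6 reg=5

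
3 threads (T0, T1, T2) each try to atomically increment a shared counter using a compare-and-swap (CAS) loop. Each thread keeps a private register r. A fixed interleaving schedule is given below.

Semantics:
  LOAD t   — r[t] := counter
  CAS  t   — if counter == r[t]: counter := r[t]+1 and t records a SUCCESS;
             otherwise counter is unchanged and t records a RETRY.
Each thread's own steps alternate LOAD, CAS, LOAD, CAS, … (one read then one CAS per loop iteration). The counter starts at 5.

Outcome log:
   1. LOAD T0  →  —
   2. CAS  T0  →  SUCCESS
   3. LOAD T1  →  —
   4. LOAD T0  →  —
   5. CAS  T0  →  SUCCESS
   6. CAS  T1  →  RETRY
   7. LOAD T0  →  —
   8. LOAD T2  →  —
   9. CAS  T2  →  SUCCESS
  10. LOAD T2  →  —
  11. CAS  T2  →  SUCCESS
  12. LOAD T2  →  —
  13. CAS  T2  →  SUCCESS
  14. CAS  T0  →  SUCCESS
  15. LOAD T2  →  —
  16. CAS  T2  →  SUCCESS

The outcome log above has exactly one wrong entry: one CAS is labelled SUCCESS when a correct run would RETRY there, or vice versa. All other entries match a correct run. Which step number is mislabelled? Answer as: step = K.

step = 14

Re-executing:
[1] T0.load  rd  (counter 5, T0.r 5)
[2] T0.cas  hit  (counter 6, T0.r 5)
[3] T1.load  rd  (counter 6, T1.r 6)
[4] T0.load  rd  (counter 6, T0.r 6)
[5] T0.cas  hit  (counter 7, T0.r 6)
[6] T1.cas  miss  (counter 7, T1.r 6)
[7] T0.load  rd  (counter 7, T0.r 7)
[8] T2.load  rd  (counter 7, T2.r 7)
[9] T2.cas  hit  (counter 8, T2.r 7)
[10] T2.load  rd  (counter 8, T2.r 8)
[11] T2.cas  hit  (counter 9, T2.r 8)
[12] T2.load  rd  (counter 9, T2.r 9)
[13] T2.cas  hit  (counter 10, T2.r 9)
[14] T0.cas  miss  (counter 10, T0.r 7)
[15] T2.load  rd  (counter 10, T2.r 10)
[16] T2.cas  hit  (counter 11, T2.r 10)
Log disagrees first at step 14.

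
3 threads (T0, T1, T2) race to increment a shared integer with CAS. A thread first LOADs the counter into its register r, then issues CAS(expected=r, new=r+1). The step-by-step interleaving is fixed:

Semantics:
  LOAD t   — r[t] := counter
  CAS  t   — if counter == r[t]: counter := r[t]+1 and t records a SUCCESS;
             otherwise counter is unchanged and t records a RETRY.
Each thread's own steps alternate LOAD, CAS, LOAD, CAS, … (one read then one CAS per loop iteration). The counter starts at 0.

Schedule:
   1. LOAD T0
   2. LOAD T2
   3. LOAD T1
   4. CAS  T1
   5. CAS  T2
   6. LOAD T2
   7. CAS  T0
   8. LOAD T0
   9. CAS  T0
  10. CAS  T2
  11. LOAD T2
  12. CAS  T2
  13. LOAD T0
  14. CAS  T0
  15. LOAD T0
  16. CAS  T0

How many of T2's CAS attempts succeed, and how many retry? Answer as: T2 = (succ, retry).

T2 = (1, 2)

T0 LOAD — after: cnt=0, r=0 — load
T2 LOAD — after: cnt=0, r=0 — load
T1 LOAD — after: cnt=0, r=0 — load
T1 CAS — after: cnt=1, r=0 — ok
T2 CAS — after: cnt=1, r=0 — retry
T2 LOAD — after: cnt=1, r=1 — load
T0 CAS — after: cnt=1, r=0 — retry
T0 LOAD — after: cnt=1, r=1 — load
T0 CAS — after: cnt=2, r=1 — ok
T2 CAS — after: cnt=2, r=1 — retry
T2 LOAD — after: cnt=2, r=2 — load
T2 CAS — after: cnt=3, r=2 — ok
T0 LOAD — after: cnt=3, r=3 — load
T0 CAS — after: cnt=4, r=3 — ok
T0 LOAD — after: cnt=4, r=4 — load
T0 CAS — after: cnt=5, r=4 — ok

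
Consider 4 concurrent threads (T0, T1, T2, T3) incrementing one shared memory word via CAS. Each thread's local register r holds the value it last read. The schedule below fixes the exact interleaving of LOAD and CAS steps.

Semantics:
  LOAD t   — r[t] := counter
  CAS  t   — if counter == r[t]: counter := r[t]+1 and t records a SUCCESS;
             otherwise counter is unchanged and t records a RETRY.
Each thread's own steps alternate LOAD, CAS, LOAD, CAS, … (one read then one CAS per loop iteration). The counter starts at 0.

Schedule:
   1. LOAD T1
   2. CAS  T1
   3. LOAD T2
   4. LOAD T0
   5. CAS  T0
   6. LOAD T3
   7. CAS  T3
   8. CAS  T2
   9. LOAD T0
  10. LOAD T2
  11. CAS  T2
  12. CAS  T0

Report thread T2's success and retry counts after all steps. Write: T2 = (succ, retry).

   1) LOAD T1:  M=0  r_T1=0
   2) CAS  T1:  M=1  r_T1=0 ✓
   3) LOAD T2:  M=1  r_T2=1
   4) LOAD T0:  M=1  r_T0=1
   5) CAS  T0:  M=2  r_T0=1 ✓
   6) LOAD T3:  M=2  r_T3=2
   7) CAS  T3:  M=3  r_T3=2 ✓
   8) CAS  T2:  M=3  r_T2=1 ✗
   9) LOAD T0:  M=3  r_T0=3
  10) LOAD T2:  M=3  r_T2=3
  11) CAS  T2:  M=4  r_T2=3 ✓
  12) CAS  T0:  M=4  r_T0=3 ✗

T2 = (1, 1)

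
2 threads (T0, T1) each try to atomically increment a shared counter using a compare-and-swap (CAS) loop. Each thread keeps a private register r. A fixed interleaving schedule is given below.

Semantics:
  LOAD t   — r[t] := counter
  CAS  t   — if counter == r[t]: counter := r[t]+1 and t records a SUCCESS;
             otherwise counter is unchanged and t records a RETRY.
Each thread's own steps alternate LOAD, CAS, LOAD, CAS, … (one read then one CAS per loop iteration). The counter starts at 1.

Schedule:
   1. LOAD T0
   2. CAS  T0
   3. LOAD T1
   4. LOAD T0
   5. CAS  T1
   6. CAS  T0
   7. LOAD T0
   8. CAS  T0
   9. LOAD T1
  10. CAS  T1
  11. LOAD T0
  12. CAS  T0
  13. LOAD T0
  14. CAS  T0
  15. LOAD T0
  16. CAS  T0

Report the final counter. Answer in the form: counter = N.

step 1: T0 LOAD ⇒ load; ctr=1 reg=1
step 2: T0 CAS ⇒ ok; ctr=2 reg=1
step 3: T1 LOAD ⇒ load; ctr=2 reg=2
step 4: T0 LOAD ⇒ load; ctr=2 reg=2
step 5: T1 CAS ⇒ ok; ctr=3 reg=2
step 6: T0 CAS ⇒ retry; ctr=3 reg=2
step 7: T0 LOAD ⇒ load; ctr=3 reg=3
step 8: T0 CAS ⇒ ok; ctr=4 reg=3
step 9: T1 LOAD ⇒ load; ctr=4 reg=4
step 10: T1 CAS ⇒ ok; ctr=5 reg=4
step 11: T0 LOAD ⇒ load; ctr=5 reg=5
step 12: T0 CAS ⇒ ok; ctr=6 reg=5
step 13: T0 LOAD ⇒ load; ctr=6 reg=6
step 14: T0 CAS ⇒ ok; ctr=7 reg=6
step 15: T0 LOAD ⇒ load; ctr=7 reg=7
step 16: T0 CAS ⇒ ok; ctr=8 reg=7

counter = 8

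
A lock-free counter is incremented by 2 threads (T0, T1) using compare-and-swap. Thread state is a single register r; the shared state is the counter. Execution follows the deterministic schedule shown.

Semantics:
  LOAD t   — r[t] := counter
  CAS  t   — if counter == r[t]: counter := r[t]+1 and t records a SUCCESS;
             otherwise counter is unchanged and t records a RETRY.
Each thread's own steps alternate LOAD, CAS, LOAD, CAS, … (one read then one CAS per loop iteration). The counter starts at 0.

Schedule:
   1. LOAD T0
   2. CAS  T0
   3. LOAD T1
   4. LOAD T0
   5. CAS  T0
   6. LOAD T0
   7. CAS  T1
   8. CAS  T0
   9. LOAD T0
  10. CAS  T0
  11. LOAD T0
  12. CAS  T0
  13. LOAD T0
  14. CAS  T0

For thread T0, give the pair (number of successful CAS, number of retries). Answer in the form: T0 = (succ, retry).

[1] T0.load  rd  (counter 0, T0.r 0)
[2] T0.cas  hit  (counter 1, T0.r 0)
[3] T1.load  rd  (counter 1, T1.r 1)
[4] T0.load  rd  (counter 1, T0.r 1)
[5] T0.cas  hit  (counter 2, T0.r 1)
[6] T0.load  rd  (counter 2, T0.r 2)
[7] T1.cas  miss  (counter 2, T1.r 1)
[8] T0.cas  hit  (counter 3, T0.r 2)
[9] T0.load  rd  (counter 3, T0.r 3)
[10] T0.cas  hit  (counter 4, T0.r 3)
[11] T0.load  rd  (counter 4, T0.r 4)
[12] T0.cas  hit  (counter 5, T0.r 4)
[13] T0.load  rd  (counter 5, T0.r 5)
[14] T0.cas  hit  (counter 6, T0.r 5)

T0 = (6, 0)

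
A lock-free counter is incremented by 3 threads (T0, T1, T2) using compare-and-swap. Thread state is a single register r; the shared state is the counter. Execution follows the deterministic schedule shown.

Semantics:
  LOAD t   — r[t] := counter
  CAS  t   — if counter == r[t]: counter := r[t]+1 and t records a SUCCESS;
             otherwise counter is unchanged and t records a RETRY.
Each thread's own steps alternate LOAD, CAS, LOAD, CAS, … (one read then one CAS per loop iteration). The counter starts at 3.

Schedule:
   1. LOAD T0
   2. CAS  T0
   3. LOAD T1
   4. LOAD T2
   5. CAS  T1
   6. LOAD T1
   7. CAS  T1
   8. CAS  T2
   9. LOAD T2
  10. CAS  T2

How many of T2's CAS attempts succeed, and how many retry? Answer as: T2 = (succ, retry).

T2 = (1, 1)

step 1: T0 LOAD ⇒ load; ctr=3 reg=3
step 2: T0 CAS ⇒ ok; ctr=4 reg=3
step 3: T1 LOAD ⇒ load; ctr=4 reg=4
step 4: T2 LOAD ⇒ load; ctr=4 reg=4
step 5: T1 CAS ⇒ ok; ctr=5 reg=4
step 6: T1 LOAD ⇒ load; ctr=5 reg=5
step 7: T1 CAS ⇒ ok; ctr=6 reg=5
step 8: T2 CAS ⇒ retry; ctr=6 reg=4
step 9: T2 LOAD ⇒ load; ctr=6 reg=6
step 10: T2 CAS ⇒ ok; ctr=7 reg=6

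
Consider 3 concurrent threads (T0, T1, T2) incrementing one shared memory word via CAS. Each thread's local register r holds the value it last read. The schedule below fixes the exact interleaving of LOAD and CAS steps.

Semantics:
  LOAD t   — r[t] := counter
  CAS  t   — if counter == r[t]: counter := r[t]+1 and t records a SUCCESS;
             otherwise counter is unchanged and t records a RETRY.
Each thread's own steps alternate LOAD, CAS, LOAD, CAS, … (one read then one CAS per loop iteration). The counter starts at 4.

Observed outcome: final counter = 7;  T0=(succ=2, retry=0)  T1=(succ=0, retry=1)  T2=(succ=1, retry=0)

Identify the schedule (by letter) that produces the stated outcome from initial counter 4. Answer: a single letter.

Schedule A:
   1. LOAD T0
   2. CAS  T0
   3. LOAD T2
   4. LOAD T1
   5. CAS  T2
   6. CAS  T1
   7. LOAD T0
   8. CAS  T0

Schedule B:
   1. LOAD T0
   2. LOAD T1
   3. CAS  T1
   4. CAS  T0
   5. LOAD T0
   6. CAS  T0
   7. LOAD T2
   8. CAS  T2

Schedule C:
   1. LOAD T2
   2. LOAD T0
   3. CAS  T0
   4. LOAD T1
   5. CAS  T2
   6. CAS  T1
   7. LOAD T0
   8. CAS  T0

A

Run A:
step 1: T0 LOAD ⇒ load; ctr=4 reg=4
step 2: T0 CAS ⇒ ok; ctr=5 reg=4
step 3: T2 LOAD ⇒ load; ctr=5 reg=5
step 4: T1 LOAD ⇒ load; ctr=5 reg=5
step 5: T2 CAS ⇒ ok; ctr=6 reg=5
step 6: T1 CAS ⇒ retry; ctr=6 reg=5
step 7: T0 LOAD ⇒ load; ctr=6 reg=6
step 8: T0 CAS ⇒ ok; ctr=7 reg=6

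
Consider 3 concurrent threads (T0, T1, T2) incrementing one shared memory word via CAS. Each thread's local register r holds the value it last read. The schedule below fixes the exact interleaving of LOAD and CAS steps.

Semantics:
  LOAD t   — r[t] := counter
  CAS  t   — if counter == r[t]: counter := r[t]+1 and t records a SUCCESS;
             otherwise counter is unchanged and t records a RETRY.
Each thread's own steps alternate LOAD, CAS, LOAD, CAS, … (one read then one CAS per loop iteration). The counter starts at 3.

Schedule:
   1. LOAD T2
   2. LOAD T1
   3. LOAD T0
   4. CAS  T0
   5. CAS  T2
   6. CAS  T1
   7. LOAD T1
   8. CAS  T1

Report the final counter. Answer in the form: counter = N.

counter = 5

[1] T2.load  rd  (counter 3, T2.r 3)
[2] T1.load  rd  (counter 3, T1.r 3)
[3] T0.load  rd  (counter 3, T0.r 3)
[4] T0.cas  hit  (counter 4, T0.r 3)
[5] T2.cas  miss  (counter 4, T2.r 3)
[6] T1.cas  miss  (counter 4, T1.r 3)
[7] T1.load  rd  (counter 4, T1.r 4)
[8] T1.cas  hit  (counter 5, T1.r 4)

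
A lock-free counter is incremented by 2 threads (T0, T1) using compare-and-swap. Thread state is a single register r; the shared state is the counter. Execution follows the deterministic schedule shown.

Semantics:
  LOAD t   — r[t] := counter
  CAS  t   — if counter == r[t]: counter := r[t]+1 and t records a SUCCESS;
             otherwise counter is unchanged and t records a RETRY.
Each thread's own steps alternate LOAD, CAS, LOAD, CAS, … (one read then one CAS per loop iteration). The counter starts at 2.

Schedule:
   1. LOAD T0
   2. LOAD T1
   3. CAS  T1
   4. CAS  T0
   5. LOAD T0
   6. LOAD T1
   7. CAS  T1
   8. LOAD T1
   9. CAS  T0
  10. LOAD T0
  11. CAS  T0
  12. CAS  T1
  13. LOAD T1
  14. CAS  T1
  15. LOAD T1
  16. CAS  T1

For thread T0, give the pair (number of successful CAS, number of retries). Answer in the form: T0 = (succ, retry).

[1] T0.load  rd  (counter 2, T0.r 2)
[2] T1.load  rd  (counter 2, T1.r 2)
[3] T1.cas  hit  (counter 3, T1.r 2)
[4] T0.cas  miss  (counter 3, T0.r 2)
[5] T0.load  rd  (counter 3, T0.r 3)
[6] T1.load  rd  (counter 3, T1.r 3)
[7] T1.cas  hit  (counter 4, T1.r 3)
[8] T1.load  rd  (counter 4, T1.r 4)
[9] T0.cas  miss  (counter 4, T0.r 3)
[10] T0.load  rd  (counter 4, T0.r 4)
[11] T0.cas  hit  (counter 5, T0.r 4)
[12] T1.cas  miss  (counter 5, T1.r 4)
[13] T1.load  rd  (counter 5, T1.r 5)
[14] T1.cas  hit  (counter 6, T1.r 5)
[15] T1.load  rd  (counter 6, T1.r 6)
[16] T1.cas  hit  (counter 7, T1.r 6)

T0 = (1, 2)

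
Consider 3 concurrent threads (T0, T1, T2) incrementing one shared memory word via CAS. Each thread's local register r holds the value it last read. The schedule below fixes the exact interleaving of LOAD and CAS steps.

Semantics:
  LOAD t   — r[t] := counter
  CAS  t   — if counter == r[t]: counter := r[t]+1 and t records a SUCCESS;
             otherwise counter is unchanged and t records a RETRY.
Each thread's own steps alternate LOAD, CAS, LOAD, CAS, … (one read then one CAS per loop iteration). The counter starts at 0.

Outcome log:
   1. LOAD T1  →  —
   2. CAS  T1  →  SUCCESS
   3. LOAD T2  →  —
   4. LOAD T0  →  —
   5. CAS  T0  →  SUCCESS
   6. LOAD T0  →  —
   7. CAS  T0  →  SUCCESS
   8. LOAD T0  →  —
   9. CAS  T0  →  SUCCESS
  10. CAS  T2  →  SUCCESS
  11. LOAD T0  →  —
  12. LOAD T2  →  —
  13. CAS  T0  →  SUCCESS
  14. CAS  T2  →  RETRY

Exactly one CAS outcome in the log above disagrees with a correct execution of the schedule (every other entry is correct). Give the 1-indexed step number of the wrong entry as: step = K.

Reference trace:
#1 T1 reads 0
#2 T1 CAS(0→1) writes; counter now 1
#3 T2 reads 1
#4 T0 reads 1
#5 T0 CAS(1→2) writes; counter now 2
#6 T0 reads 2
#7 T0 CAS(2→3) writes; counter now 3
#8 T0 reads 3
#9 T0 CAS(3→4) writes; counter now 4
#10 T2 CAS(1→2) fails; counter now 4
#11 T0 reads 4
#12 T2 reads 4
#13 T0 CAS(4→5) writes; counter now 5
#14 T2 CAS(4→5) fails; counter now 5
Mismatch at 10.

step = 10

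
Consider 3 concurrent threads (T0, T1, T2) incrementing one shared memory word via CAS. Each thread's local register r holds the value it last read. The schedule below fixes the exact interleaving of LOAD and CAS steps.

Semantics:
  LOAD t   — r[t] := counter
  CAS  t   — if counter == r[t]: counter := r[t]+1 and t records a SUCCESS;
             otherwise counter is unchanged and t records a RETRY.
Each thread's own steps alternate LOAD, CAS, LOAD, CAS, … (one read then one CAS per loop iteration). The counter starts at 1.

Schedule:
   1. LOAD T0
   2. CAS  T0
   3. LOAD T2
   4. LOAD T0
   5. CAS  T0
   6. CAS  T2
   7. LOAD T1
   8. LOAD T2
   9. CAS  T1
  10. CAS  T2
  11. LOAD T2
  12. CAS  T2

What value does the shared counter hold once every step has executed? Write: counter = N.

counter = 5

#1 T0 reads 1
#2 T0 CAS(1→2) writes; counter now 2
#3 T2 reads 2
#4 T0 reads 2
#5 T0 CAS(2→3) writes; counter now 3
#6 T2 CAS(2→3) fails; counter now 3
#7 T1 reads 3
#8 T2 reads 3
#9 T1 CAS(3→4) writes; counter now 4
#10 T2 CAS(3→4) fails; counter now 4
#11 T2 reads 4
#12 T2 CAS(4→5) writes; counter now 5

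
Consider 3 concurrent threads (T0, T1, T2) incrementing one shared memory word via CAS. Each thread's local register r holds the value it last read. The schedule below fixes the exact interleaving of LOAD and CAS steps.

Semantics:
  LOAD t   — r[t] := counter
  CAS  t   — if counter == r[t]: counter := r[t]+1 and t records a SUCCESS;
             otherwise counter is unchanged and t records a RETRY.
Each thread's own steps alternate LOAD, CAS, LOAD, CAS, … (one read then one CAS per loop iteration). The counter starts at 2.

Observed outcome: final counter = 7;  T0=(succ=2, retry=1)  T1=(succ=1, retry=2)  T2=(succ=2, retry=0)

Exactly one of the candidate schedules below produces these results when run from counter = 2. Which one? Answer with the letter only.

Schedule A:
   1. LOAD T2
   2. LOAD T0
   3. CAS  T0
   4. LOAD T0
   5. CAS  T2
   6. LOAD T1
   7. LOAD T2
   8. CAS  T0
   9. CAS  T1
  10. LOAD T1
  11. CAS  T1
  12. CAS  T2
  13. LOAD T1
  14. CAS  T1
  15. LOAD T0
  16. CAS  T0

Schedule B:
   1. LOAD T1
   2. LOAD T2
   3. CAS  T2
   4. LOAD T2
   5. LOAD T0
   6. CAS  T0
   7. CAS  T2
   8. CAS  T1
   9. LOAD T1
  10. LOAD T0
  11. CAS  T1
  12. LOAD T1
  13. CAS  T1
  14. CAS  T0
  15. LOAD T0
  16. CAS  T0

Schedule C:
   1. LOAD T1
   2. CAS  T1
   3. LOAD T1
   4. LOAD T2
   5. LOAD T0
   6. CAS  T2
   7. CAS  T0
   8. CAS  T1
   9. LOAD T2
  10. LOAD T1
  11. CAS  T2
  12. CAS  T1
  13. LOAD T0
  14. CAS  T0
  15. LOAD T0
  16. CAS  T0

Tracing schedule C:
1. LOAD T1 → mem=2 r[T1]=2 [LOAD]
2. CAS T1 → mem=3 r[T1]=2 [OK]
3. LOAD T1 → mem=3 r[T1]=3 [LOAD]
4. LOAD T2 → mem=3 r[T2]=3 [LOAD]
5. LOAD T0 → mem=3 r[T0]=3 [LOAD]
6. CAS T2 → mem=4 r[T2]=3 [OK]
7. CAS T0 → mem=4 r[T0]=3 [RETRY]
8. CAS T1 → mem=4 r[T1]=3 [RETRY]
9. LOAD T2 → mem=4 r[T2]=4 [LOAD]
10. LOAD T1 → mem=4 r[T1]=4 [LOAD]
11. CAS T2 → mem=5 r[T2]=4 [OK]
12. CAS T1 → mem=5 r[T1]=4 [RETRY]
13. LOAD T0 → mem=5 r[T0]=5 [LOAD]
14. CAS T0 → mem=6 r[T0]=5 [OK]
15. LOAD T0 → mem=6 r[T0]=6 [LOAD]
16. CAS T0 → mem=7 r[T0]=6 [OK]

C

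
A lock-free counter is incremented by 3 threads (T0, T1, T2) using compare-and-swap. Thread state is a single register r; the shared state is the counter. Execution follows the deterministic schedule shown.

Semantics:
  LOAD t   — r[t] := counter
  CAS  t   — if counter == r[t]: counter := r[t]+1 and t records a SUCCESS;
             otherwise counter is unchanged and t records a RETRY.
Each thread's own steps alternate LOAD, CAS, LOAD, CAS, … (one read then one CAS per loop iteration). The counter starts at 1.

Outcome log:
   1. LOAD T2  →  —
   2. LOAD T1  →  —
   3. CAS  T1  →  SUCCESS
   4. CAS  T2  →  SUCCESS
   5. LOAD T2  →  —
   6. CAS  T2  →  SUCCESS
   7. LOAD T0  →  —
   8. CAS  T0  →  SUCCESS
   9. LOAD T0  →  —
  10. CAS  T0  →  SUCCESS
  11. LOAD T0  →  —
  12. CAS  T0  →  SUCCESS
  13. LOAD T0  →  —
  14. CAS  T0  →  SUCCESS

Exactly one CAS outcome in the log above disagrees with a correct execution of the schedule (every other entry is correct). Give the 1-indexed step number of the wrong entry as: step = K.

step = 4

Correct run:
[1] T2.load  rd  (counter 1, T2.r 1)
[2] T1.load  rd  (counter 1, T1.r 1)
[3] T1.cas  hit  (counter 2, T1.r 1)
[4] T2.cas  miss  (counter 2, T2.r 1)
[5] T2.load  rd  (counter 2, T2.r 2)
[6] T2.cas  hit  (counter 3, T2.r 2)
[7] T0.load  rd  (counter 3, T0.r 3)
[8] T0.cas  hit  (counter 4, T0.r 3)
[9] T0.load  rd  (counter 4, T0.r 4)
[10] T0.cas  hit  (counter 5, T0.r 4)
[11] T0.load  rd  (counter 5, T0.r 5)
[12] T0.cas  hit  (counter 6, T0.r 5)
[13] T0.load  rd  (counter 6, T0.r 6)
[14] T0.cas  hit  (counter 7, T0.r 6)
Flip is step 4.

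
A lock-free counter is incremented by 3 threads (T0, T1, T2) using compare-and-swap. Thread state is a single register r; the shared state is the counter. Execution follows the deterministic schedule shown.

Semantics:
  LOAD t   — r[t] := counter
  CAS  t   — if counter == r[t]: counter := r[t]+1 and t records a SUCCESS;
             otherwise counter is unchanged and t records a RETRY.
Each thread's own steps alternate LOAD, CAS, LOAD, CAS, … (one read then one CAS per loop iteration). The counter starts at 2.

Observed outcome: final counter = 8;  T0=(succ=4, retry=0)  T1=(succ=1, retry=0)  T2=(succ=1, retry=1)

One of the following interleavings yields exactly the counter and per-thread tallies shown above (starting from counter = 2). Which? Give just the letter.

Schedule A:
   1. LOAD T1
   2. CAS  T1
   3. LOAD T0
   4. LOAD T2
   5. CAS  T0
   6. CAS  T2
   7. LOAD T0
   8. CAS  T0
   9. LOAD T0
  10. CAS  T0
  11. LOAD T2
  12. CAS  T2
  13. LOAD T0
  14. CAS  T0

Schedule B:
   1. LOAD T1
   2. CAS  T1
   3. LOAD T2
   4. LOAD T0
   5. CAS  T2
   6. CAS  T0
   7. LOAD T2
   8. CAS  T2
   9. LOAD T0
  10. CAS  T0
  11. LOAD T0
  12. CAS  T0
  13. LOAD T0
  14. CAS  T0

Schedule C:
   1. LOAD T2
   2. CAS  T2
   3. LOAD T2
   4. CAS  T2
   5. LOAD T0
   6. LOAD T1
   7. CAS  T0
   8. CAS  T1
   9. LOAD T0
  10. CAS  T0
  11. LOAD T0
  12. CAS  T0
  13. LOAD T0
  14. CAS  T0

Run A:
   1) LOAD T1:  M=2  r_T1=2
   2) CAS  T1:  M=3  r_T1=2 ✓
   3) LOAD T0:  M=3  r_T0=3
   4) LOAD T2:  M=3  r_T2=3
   5) CAS  T0:  M=4  r_T0=3 ✓
   6) CAS  T2:  M=4  r_T2=3 ✗
   7) LOAD T0:  M=4  r_T0=4
   8) CAS  T0:  M=5  r_T0=4 ✓
   9) LOAD T0:  M=5  r_T0=5
  10) CAS  T0:  M=6  r_T0=5 ✓
  11) LOAD T2:  M=6  r_T2=6
  12) CAS  T2:  M=7  r_T2=6 ✓
  13) LOAD T0:  M=7  r_T0=7
  14) CAS  T0:  M=8  r_T0=7 ✓

A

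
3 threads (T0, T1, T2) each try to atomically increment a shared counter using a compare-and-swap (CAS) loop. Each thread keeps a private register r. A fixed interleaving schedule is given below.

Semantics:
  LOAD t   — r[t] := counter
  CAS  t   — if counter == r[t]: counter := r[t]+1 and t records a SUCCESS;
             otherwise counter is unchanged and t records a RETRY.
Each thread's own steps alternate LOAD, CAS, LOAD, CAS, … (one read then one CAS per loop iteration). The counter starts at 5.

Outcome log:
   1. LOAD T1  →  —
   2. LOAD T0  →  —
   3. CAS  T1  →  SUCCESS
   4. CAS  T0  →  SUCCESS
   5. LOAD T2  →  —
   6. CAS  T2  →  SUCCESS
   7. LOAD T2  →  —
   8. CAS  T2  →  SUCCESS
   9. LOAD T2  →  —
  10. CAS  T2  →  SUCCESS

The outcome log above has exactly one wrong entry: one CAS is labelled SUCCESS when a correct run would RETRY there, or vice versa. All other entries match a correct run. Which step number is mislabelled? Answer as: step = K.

Re-executing:
1. LOAD T1 → mem=5 r[T1]=5 [LOAD]
2. LOAD T0 → mem=5 r[T0]=5 [LOAD]
3. CAS T1 → mem=6 r[T1]=5 [OK]
4. CAS T0 → mem=6 r[T0]=5 [RETRY]
5. LOAD T2 → mem=6 r[T2]=6 [LOAD]
6. CAS T2 → mem=7 r[T2]=6 [OK]
7. LOAD T2 → mem=7 r[T2]=7 [LOAD]
8. CAS T2 → mem=8 r[T2]=7 [OK]
9. LOAD T2 → mem=8 r[T2]=8 [LOAD]
10. CAS T2 → mem=9 r[T2]=8 [OK]
Mismatch at 4.

step = 4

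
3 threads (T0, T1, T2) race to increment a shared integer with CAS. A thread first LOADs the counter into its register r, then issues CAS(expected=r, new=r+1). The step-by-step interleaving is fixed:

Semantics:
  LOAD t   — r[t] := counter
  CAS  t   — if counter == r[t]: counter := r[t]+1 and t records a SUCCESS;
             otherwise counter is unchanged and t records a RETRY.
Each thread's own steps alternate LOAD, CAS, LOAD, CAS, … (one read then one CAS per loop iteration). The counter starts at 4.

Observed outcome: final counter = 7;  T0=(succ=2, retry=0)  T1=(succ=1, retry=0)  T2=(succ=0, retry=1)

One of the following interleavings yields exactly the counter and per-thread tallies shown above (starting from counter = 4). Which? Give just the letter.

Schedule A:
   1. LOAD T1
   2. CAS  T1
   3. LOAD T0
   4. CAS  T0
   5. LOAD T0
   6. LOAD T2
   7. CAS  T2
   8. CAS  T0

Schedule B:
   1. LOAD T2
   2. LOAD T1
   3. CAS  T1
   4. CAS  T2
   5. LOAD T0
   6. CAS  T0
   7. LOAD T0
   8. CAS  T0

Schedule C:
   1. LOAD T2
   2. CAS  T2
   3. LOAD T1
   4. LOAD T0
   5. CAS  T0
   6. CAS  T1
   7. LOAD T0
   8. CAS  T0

B

Run B:
[1] T2.load  rd  (counter 4, T2.r 4)
[2] T1.load  rd  (counter 4, T1.r 4)
[3] T1.cas  hit  (counter 5, T1.r 4)
[4] T2.cas  miss  (counter 5, T2.r 4)
[5] T0.load  rd  (counter 5, T0.r 5)
[6] T0.cas  hit  (counter 6, T0.r 5)
[7] T0.load  rd  (counter 6, T0.r 6)
[8] T0.cas  hit  (counter 7, T0.r 6)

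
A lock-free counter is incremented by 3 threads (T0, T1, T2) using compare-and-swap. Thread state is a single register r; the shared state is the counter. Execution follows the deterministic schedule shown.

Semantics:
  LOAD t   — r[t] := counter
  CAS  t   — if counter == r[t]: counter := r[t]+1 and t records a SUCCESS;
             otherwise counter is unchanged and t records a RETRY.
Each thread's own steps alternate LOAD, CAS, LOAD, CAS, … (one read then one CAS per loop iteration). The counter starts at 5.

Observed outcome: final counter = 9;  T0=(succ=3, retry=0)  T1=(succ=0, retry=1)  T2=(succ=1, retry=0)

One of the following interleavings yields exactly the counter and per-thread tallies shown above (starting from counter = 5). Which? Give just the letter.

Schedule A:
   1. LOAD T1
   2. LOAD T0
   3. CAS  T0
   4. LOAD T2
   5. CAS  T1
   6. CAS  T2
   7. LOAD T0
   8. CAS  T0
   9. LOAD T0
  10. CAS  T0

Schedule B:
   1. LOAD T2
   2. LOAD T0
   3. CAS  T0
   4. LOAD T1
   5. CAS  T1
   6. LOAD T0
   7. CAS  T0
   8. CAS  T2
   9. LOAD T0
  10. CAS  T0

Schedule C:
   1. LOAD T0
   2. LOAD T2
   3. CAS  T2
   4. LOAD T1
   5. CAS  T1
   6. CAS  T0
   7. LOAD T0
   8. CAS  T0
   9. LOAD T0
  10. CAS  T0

Tracing schedule A:
#1 T1 reads 5
#2 T0 reads 5
#3 T0 CAS(5→6) writes; counter now 6
#4 T2 reads 6
#5 T1 CAS(5→6) fails; counter now 6
#6 T2 CAS(6→7) writes; counter now 7
#7 T0 reads 7
#8 T0 CAS(7→8) writes; counter now 8
#9 T0 reads 8
#10 T0 CAS(8→9) writes; counter now 9

A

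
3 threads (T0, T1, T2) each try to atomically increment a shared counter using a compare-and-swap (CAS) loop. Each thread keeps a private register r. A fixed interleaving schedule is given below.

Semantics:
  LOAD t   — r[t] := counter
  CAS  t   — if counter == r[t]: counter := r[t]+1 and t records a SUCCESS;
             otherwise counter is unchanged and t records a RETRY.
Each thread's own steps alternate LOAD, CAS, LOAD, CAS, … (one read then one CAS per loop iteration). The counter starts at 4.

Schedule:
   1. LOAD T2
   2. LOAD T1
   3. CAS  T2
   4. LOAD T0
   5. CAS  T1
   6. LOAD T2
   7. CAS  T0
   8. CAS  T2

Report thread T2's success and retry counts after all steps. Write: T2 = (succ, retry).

#1 T2 reads 4
#2 T1 reads 4
#3 T2 CAS(4→5) writes; counter now 5
#4 T0 reads 5
#5 T1 CAS(4→5) fails; counter now 5
#6 T2 reads 5
#7 T0 CAS(5→6) writes; counter now 6
#8 T2 CAS(5→6) fails; counter now 6

T2 = (1, 1)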